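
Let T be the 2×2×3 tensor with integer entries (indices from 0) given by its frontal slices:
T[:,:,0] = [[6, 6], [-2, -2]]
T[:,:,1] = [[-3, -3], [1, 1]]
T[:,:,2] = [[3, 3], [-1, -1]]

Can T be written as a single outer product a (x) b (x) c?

If T = a (x) b (x) c then every fibre of T is a multiple of the corresponding factor, so read the factors off the fibres through the nonzero entry T[0,0,0] = 6.
The mode-1 fibre T[:,0,0] = [6, -2] gives a = (3, -1) (primitive direction); the mode-2 fibre T[0,:,0] = [6, 6] gives b = (1, 1); then c[k] = T[0,0,k] / (a[0]·b[0]) = [6, -3, 3] / 3 = (2, -1, 1).
Expanding (3, -1) (x) (1, 1) (x) (2, -1, 1) reproduces all 12 entries of T, so T = (3, -1) (x) (1, 1) (x) (2, -1, 1) and rank(T) ≤ 1.
Equivalently every frontal slice T[:,:,k] is c[k] times the rank-1 matrix (3, -1) (x) (1, 1). So T has rank 1 (it is nonzero).

Yes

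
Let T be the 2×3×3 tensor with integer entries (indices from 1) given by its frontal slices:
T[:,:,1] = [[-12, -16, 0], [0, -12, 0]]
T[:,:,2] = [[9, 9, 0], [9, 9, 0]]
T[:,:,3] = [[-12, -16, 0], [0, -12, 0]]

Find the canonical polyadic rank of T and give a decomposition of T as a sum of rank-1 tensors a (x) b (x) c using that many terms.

rank(T) = 2

Lower bound: in the mode-1 unfolding of T (rows indexed by i, columns by (j,k)) the 2×2 minor on rows i ∈ {1, 2}, columns (j,k) ∈ {(1,1), (1,2)} is det [[-12, 9], [0, 9]] = -108 ≠ 0, so that unfolding has rank ≥ 2 and hence rank(T) ≥ 2 (CP rank is at least every unfolding rank, though it can be larger).
Upper bound: with S_k = T[:,:,k], the two rank-1 terms a₁b₁ᵀ, a₂b₂ᵀ are the rank-1 members of the pencil x·S₁ + y·S₂.
The 2×2 minor of x·S₁ + y·S₂ on rows {1,2}, columns {1,2} is 144·x² − 72·xy = 72·(2·x − y)(x), vanishing at (x:y) = (1:2) and (0:1).
M₁ = S₁ + 2·S₂ = [[6, 2, 0], [18, 6, 0]] = 2·[1, 3][3, 1, 0]ᵀ and M₂ = S₂ = [[9, 9, 0], [9, 9, 0]] = 9·[1, 1][1, 1, 0]ᵀ, so take a₁ = [1, 3], b₁ = [3, 1, 0], a₂ = [1, 1], b₂ = [1, 1, 0].
Each slice is an integer combination of E₁ = a₁b₁ᵀ and E₂ = a₂b₂ᵀ: S₁ = 2·E₁ − 18·E₂, S₂ = 9·E₂, S₃ = 2·E₁ − 18·E₂; reading off coefficients, c₁ = [2, 0, 2] and c₂ = [-18, 9, -18].
Hence T = [1, 3] (x) [3, 1, 0] (x) [2, 0, 2] + [1, 1] (x) [1, 1, 0] (x) [-18, 9, -18], so rank(T) ≤ 2.
These bounds meet, so rank(T) = 2.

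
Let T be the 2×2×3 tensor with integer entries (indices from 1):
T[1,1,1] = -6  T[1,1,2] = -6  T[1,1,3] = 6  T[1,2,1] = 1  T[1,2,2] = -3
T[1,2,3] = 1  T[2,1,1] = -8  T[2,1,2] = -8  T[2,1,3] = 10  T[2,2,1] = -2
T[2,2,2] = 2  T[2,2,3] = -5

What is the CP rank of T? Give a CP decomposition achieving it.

Lower bound: the mode-3 unfolding of T (rows indexed by k, columns by (i,j) = (1,1), (1,2), (2,1), (2,2)) is [[-6, 1, -8, -2], [-6, -3, -8, 2], [6, 1, 10, -5]].
There the 3×3 minor on rows k ∈ {1, 2, 3}, columns (i,j) ∈ {(1,1), (1,2), (2,1)} is det [[-6, 1, -8], [-6, -3, -8], [6, 1, 10]] = 48 ≠ 0, so this unfolding has rank ≥ 3; CP rank is at least every unfolding rank, so rank(T) ≥ 3. (This is only a lower bound: in general the CP rank may exceed every unfolding rank, so we still need to exhibit 3 rank-1 terms summing to T.)
Upper bound: T is a sum of 3 rank-1 terms, T = [1, -1] ∘ [0, 1] ∘ [2, -2, 2] + [1, 1] ∘ [2, 1] ∘ [-2, -2, 1] + [1, 2] ∘ [2, -1] ∘ [-1, -1, 2] (written with every a and b primitive with positive leading entry and the scale carried by c; CP decompositions are not unique, and this one is verified by expanding entrywise), so rank(T) ≤ 3.
These bounds meet, so rank(T) = 3.
Check entry T[1,1,2] = -6: (1)·(0)·(-2) + (1)·(2)·(-2) + (1)·(2)·(-1) = -6.

rank(T) = 3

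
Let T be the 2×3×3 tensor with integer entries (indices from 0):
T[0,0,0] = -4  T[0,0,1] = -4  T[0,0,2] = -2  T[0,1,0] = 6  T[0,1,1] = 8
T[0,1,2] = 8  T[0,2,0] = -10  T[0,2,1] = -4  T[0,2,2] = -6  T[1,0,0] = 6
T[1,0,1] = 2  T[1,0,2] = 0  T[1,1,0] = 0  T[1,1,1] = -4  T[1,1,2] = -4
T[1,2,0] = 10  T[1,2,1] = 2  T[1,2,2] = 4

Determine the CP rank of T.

3

Lower bound: the mode-2 unfolding of T (rows indexed by j, columns by (i,k) = (0,0), (0,1), (0,2), (1,0), (1,1), (1,2)) is [[-4, -4, -2, 6, 2, 0], [6, 8, 8, 0, -4, -4], [-10, -4, -6, 10, 2, 4]].
There the 3×3 minor on rows j ∈ {0, 1, 2}, columns (i,k) ∈ {(0,0), (0,1), (0,2)} is det [[-4, -4, -2], [6, 8, 8], [-10, -4, -6]] = 128 ≠ 0, so this unfolding has rank ≥ 3; CP rank is at least every unfolding rank, so rank(T) ≥ 3. (This is only a lower bound: in general the CP rank may exceed every unfolding rank, so we still need to exhibit 3 rank-1 terms summing to T.)
Upper bound: T is a sum of 3 rank-1 terms, T = (1, -2) (x) (2, 1, 1) (x) (-2, 0, 0) + (1, -1) (x) (1, 0, -1) (x) (4, 0, 2) + (2, -1) (x) (1, -2, 1) (x) (-2, -2, -2) (one valid choice — decompositions are not unique — normalised so each a, b is primitive with positive first nonzero entry; check it by expanding all entries), so rank(T) ≤ 3.
These bounds meet, so rank(T) = 3.
Check entry T[0,0,0] = -4: (1)·(2)·(-2) + (1)·(1)·(4) + (2)·(1)·(-2) = -4.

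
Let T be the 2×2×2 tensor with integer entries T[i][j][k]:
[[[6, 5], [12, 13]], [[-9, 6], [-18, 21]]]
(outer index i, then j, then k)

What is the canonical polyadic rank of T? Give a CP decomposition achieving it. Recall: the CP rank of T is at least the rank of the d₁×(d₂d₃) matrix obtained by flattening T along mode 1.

rank(T) = 2

Lower bound: in the mode-3 unfolding of T (rows indexed by k, columns by (i,j)) the 2×2 minor on rows k ∈ {0, 1}, columns (i,j) ∈ {(0,0), (0,1)} is det [[6, 12], [5, 13]] = 18 ≠ 0, so that unfolding has rank ≥ 2 and hence rank(T) ≥ 2 (CP rank is at least every unfolding rank, though it can be larger).
Upper bound: with S_k = T[:,:,k], the two rank-1 terms a₁b₁ᵀ, a₂b₂ᵀ are the rank-1 members of the pencil x·S₀ + y·S₁.
det(x·S₀ + y·S₁) is 81·xy + 27·y² = 27·(y)(3·x + y), vanishing at (x:y) = (1:0) and (1:-3).
M₁ = S₀ = [[6, 12], [-9, -18]] = 3·[2, -3][1, 2]ᵀ and M₂ = S₀ − 3·S₁ = [[-9, -27], [-27, -81]] = (-9)·[1, 3][1, 3]ᵀ, so take a₁ = [2, -3], b₁ = [1, 2], a₂ = [1, 3], b₂ = [1, 3].
Each slice is an integer combination of E₁ = a₁b₁ᵀ and E₂ = a₂b₂ᵀ: S₀ = 3·E₁, S₁ = E₁ + 3·E₂; reading off coefficients, c₁ = [3, 1] and c₂ = [0, 3].
Hence T = [2, -3] ⊗ [1, 2] ⊗ [3, 1] + [1, 3] ⊗ [1, 3] ⊗ [0, 3], so rank(T) ≤ 2.
These bounds meet, so rank(T) = 2.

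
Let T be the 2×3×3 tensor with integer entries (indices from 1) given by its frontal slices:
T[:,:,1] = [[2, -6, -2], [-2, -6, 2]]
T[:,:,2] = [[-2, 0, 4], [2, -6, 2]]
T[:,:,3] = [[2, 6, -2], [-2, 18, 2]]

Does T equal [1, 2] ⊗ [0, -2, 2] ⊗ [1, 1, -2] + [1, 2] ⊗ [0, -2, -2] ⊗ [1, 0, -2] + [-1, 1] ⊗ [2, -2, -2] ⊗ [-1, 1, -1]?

Yes

Reconstruct entrywise from the claimed factors. For example, T[2,1,3] = -2 and Σₗ aₗ[2]bₗ[1]cₗ[3] = (2)·(0)·(-2) + (2)·(0)·(-2) + (1)·(2)·(-1) = -2; checking all 18 entries, every one matches. The claim holds.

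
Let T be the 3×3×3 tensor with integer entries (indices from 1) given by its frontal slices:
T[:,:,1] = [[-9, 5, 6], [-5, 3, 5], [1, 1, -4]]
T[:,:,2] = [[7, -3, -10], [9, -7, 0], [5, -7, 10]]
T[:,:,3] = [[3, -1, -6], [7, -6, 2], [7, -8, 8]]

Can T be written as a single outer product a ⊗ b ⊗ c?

No

The mode-2 unfolding of T (rows indexed by j, columns by (i,k) = (1,1), (1,2), (1,3), (2,1), (2,2), (2,3), (3,1), (3,2), (3,3)) is [[-9, 7, 3, -5, 9, 7, 1, 5, 7], [5, -3, -1, 3, -7, -6, 1, -7, -8], [6, -10, -6, 5, 0, 2, -4, 10, 8]].
There the 3×3 minor on rows j ∈ {1, 2, 3}, columns (i,k) ∈ {(1,1), (1,2), (2,1)} is det [[-9, 7, -5], [5, -3, 3], [6, -10, 5]] = -24 ≠ 0, so this unfolding has rank ≥ 3; CP rank is at least every unfolding rank, so rank(T) ≥ 3.
In particular rank(T) ≥ 3 > 1, so T is not rank-1.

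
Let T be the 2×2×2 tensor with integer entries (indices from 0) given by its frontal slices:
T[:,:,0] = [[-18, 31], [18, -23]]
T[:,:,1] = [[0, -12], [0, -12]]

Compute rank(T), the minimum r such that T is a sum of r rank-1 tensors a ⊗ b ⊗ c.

Lower bound: the mode-2 unfolding of T (rows indexed by j, columns by (i,k) = (0,0), (0,1), (1,0), (1,1)) is [[-18, 0, 18, 0], [31, -12, -23, -12]].
There the 2×2 minor on rows j ∈ {0, 1}, columns (i,k) ∈ {(0,0), (0,1)} is det [[-18, 0], [31, -12]] = 216 ≠ 0, so this unfolding has rank ≥ 2; CP rank is at least every unfolding rank, so rank(T) ≥ 2. (Flattening ranks never certify an upper bound on CP rank; for that we must actually write T with 2 rank-1 terms.)
Upper bound — finding two terms. Write S_k = T[:,:,k] for the frontal slices: S₀ = [[-18, 31], [18, -23]], S₁ = [[0, -12], [0, -12]].
If T = a₁ ⊗ b₁ ⊗ c₁ + a₂ ⊗ b₂ ⊗ c₂ then each S_k = c₁[k]·a₁b₁ᵀ + c₂[k]·a₂b₂ᵀ. S₀ and S₁ are linearly independent, so a₁b₁ᵀ and a₂b₂ᵀ must span the same plane of matrices: they are the rank-1 matrices of the form x·S₀ + y·S₁.
det(x·S₀ + y·S₁) is −144·x² + 432·xy = (-144)·(x − 3·y)(x), vanishing at (x:y) = (3:1) and (0:1).
M₁ = 3·S₀ + S₁ = [[-54, 81], [54, -81]] = (-27)·[1, -1][2, -3]ᵀ and M₂ = S₁ = [[0, -12], [0, -12]] = (-12)·[1, 1][0, 1]ᵀ, so take a₁ = [1, -1], b₁ = [2, -3], a₂ = [1, 1], b₂ = [0, 1].
Each slice is an integer combination of E₁ = a₁b₁ᵀ and E₂ = a₂b₂ᵀ: S₀ = −9·E₁ + 4·E₂, S₁ = −12·E₂; reading off coefficients, c₁ = [-9, 0] and c₂ = [4, -12].
Hence T = [1, -1] ⊗ [2, -3] ⊗ [-9, 0] + [1, 1] ⊗ [0, 1] ⊗ [4, -12], so rank(T) ≤ 2.
These bounds meet, so rank(T) = 2.
Check entry T[1,0,1] = 0: (-1)·(2)·(0) + (1)·(0)·(-12) = 0.

2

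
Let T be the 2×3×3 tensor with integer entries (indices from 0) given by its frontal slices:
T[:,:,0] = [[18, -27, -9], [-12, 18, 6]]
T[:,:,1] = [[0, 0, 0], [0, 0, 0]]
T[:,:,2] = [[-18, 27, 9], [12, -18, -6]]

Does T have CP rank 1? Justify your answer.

If T = a (x) b (x) c then every fibre of T is a multiple of the corresponding factor, so read the factors off the fibres through the nonzero entry T[0,0,0] = 18.
The mode-1 fibre T[:,0,0] = [18, -12] gives a = [3, -2] (primitive direction); the mode-2 fibre T[0,:,0] = [18, -27, -9] gives b = [2, -3, -1]; then c[k] = T[0,0,k] / (a[0]·b[0]) = [18, 0, -18] / 6 = [3, 0, -3].
Expanding [3, -2] (x) [2, -3, -1] (x) [3, 0, -3] reproduces all 18 entries of T, so T = [3, -2] (x) [2, -3, -1] (x) [3, 0, -3] and rank(T) ≤ 1.
Equivalently every frontal slice T[:,:,k] is c[k] times the rank-1 matrix [3, -2] (x) [2, -3, -1]. So T has rank 1 (it is nonzero).

Yes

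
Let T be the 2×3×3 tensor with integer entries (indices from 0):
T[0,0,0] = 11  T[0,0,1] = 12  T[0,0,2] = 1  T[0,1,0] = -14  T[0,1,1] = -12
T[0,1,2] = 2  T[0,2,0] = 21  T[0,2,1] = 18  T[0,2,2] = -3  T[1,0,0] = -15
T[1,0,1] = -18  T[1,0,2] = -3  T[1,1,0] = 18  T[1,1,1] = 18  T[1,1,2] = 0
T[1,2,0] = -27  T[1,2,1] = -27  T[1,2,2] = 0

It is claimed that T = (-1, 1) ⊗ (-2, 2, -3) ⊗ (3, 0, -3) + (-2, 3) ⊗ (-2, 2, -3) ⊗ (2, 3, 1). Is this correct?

No

Reconstruct entry (0,0,0) from the claimed factors: Σₗ aₗ[0]bₗ[0]cₗ[0] = (-1)·(-2)·(3) + (-2)·(-2)·(2) = 14, but T[0,0,0] = 11. The claim is false.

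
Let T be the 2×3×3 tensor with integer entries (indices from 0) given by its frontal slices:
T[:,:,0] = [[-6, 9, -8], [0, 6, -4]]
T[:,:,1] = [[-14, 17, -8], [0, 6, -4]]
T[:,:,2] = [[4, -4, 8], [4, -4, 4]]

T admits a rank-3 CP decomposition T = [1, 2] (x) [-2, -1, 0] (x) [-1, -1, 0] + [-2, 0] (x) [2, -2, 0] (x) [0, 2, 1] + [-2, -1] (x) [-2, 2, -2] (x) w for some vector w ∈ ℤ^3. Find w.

w = [-2, -2, 2]

Subtract the known terms from T to get the rank-1 residual R = [-2, -1] (x) [-2, 2, -2] (x) w, so R[i,j,k] = a[i]·b[j]·w[k]. Pick indices with nonzero a[0]·b[0] = (-2)·(-2) = 4. Only the fibre through (0,0,·) is needed: R[0,0,:] = T[0,0,:] − Σₗ aₗ[0]bₗ[0]cₗ = [-6, -14, 4] − (1)·(-2)·[-1, -1, 0] − (-2)·(2)·[0, 2, 1] = [-8, -8, 8]. Then w[k] = R[0,0,k] / 4 for each k, giving w = [-8, -8, 8] / 4 = [-2, -2, 2].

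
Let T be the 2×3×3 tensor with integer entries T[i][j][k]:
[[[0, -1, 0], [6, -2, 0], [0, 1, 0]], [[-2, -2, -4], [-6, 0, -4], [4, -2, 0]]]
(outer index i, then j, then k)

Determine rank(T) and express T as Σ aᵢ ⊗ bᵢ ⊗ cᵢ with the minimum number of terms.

rank(T) = 3

Lower bound: the mode-3 unfolding of T (rows indexed by k, columns by (i,j) = (0,0), (0,1), (0,2), (1,0), (1,1), (1,2)) is [[0, 6, 0, -2, -6, 4], [-1, -2, 1, -2, 0, -2], [0, 0, 0, -4, -4, 0]].
There the 3×3 minor on rows k ∈ {0, 1, 2}, columns (i,j) ∈ {(0,0), (0,1), (1,0)} is det [[0, 6, -2], [-1, -2, -2], [0, 0, -4]] = -24 ≠ 0, so this unfolding has rank ≥ 3; CP rank is at least every unfolding rank, so rank(T) ≥ 3. (This is only a lower bound: in general the CP rank may exceed every unfolding rank, so we still need to exhibit 3 rank-1 terms summing to T.)
Upper bound: T is a sum of 3 rank-1 terms, T = [0, 1] ⊗ [1, 1, 0] ⊗ [2, -4, -4] + [1, -2] ⊗ [1, 2, -1] ⊗ [2, -1, 0] + [1, 0] ⊗ [1, -1, -1] ⊗ [-2, 0, 0] (written with every a and b primitive with positive leading entry and the scale carried by c; CP decompositions are not unique, and this one is verified by expanding entrywise), so rank(T) ≤ 3.
These bounds meet, so rank(T) = 3.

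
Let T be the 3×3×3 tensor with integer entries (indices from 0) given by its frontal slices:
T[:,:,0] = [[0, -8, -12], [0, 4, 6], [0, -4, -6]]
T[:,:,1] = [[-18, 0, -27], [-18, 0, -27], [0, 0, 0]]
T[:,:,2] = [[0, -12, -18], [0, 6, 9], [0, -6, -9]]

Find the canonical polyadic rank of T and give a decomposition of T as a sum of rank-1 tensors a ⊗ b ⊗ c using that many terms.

rank(T) = 2

Lower bound: the mode-2 unfolding of T (rows indexed by j, columns by (i,k) = (0,0), (0,1), (0,2), (1,0), (1,1), (1,2), (2,0), (2,1), (2,2)) is [[0, -18, 0, 0, -18, 0, 0, 0, 0], [-8, 0, -12, 4, 0, 6, -4, 0, -6], [-12, -27, -18, 6, -27, 9, -6, 0, -9]].
There the 2×2 minor on rows j ∈ {0, 1}, columns (i,k) ∈ {(0,0), (0,1)} is det [[0, -18], [-8, 0]] = -144 ≠ 0, so this unfolding has rank ≥ 2; CP rank is at least every unfolding rank, so rank(T) ≥ 2. (Flattening ranks never certify an upper bound on CP rank; for that we must actually write T with 2 rank-1 terms.)
Upper bound — finding two terms. Write S_k = T[:,:,k] for the frontal slices: S₀ = [[0, -8, -12], [0, 4, 6], [0, -4, -6]], S₁ = [[-18, 0, -27], [-18, 0, -27], [0, 0, 0]], S₂ = [[0, -12, -18], [0, 6, 9], [0, -6, -9]].
If T = a₁ ⊗ b₁ ⊗ c₁ + a₂ ⊗ b₂ ⊗ c₂ then each S_k = c₁[k]·a₁b₁ᵀ + c₂[k]·a₂b₂ᵀ. S₀ and S₁ are linearly independent, so a₁b₁ᵀ and a₂b₂ᵀ must span the same plane of matrices: they are the rank-1 matrices of the form x·S₀ + y·S₁.
The 2×2 minor of x·S₀ + y·S₁ on rows {0,1}, columns {0,1} is −216·xy = (-216)·(y)(x), vanishing at (x:y) = (1:0) and (0:1).
M₁ = S₀ = [[0, -8, -12], [0, 4, 6], [0, -4, -6]] = (-2)·[2, -1, 1][0, 2, 3]ᵀ and M₂ = S₁ = [[-18, 0, -27], [-18, 0, -27], [0, 0, 0]] = (-9)·[1, 1, 0][2, 0, 3]ᵀ, so take a₁ = [2, -1, 1], b₁ = [0, 2, 3], a₂ = [1, 1, 0], b₂ = [2, 0, 3].
Each slice is an integer combination of E₁ = a₁b₁ᵀ and E₂ = a₂b₂ᵀ: S₀ = −2·E₁, S₁ = −9·E₂, S₂ = −3·E₁; reading off coefficients, c₁ = [-2, 0, -3] and c₂ = [0, -9, 0].
Hence T = [2, -1, 1] ⊗ [0, 2, 3] ⊗ [-2, 0, -3] + [1, 1, 0] ⊗ [2, 0, 3] ⊗ [0, -9, 0], so rank(T) ≤ 2.
These bounds meet, so rank(T) = 2.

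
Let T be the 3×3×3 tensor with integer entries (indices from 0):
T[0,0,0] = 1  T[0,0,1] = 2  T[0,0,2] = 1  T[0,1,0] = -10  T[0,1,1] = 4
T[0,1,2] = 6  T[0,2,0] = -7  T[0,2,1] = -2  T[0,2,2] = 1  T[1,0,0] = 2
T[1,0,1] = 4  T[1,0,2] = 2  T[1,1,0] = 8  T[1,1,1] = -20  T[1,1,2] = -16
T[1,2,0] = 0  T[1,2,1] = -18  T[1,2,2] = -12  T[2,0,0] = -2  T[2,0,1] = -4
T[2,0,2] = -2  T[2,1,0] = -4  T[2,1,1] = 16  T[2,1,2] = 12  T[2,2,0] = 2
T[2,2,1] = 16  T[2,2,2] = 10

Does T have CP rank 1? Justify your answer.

The mode-3 unfolding of T (rows indexed by k, columns by (i,j) = (0,0), (0,1), (0,2), (1,0), (1,1), (1,2), (2,0), (2,1), (2,2)) is [[1, -10, -7, 2, 8, 0, -2, -4, 2], [2, 4, -2, 4, -20, -18, -4, 16, 16], [1, 6, 1, 2, -16, -12, -2, 12, 10]].
There the 2×2 minor on rows k ∈ {0, 1}, columns (i,j) ∈ {(0,0), (0,1)} is det [[1, -10], [2, 4]] = 24 ≠ 0, so this unfolding has rank ≥ 2; CP rank is at least every unfolding rank, so rank(T) ≥ 2.
In particular rank(T) ≥ 2 > 1, so T is not rank-1.

No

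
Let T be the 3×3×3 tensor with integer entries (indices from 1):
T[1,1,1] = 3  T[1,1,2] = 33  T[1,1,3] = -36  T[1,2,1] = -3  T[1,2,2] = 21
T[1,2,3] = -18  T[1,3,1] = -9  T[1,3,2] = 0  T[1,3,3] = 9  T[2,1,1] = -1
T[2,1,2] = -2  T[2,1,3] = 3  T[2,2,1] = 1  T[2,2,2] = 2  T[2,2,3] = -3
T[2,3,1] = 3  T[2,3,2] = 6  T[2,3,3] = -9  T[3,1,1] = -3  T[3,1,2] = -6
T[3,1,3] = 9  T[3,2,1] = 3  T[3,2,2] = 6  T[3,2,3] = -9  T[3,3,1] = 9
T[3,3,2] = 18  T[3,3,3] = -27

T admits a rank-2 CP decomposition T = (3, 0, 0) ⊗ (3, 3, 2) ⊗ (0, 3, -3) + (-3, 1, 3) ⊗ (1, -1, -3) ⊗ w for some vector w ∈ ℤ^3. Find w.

Subtract the known terms from T to get the rank-1 residual R = (-3, 1, 3) ⊗ (1, -1, -3) ⊗ w, so R[i,j,k] = a[i]·b[j]·w[k]. Pick indices with nonzero a[1]·b[1] = (-3)·(1) = -3. Only the fibre through (1,1,·) is needed: R[1,1,:] = T[1,1,:] − Σₗ aₗ[1]bₗ[1]cₗ = [3, 33, -36] − (3)·(3)·(0, 3, -3) = [3, 6, -9]. Then w[k] = R[1,1,k] / -3 for each k, giving w = [3, 6, -9] / -3 = (-1, -2, 3).

w = (-1, -2, 3)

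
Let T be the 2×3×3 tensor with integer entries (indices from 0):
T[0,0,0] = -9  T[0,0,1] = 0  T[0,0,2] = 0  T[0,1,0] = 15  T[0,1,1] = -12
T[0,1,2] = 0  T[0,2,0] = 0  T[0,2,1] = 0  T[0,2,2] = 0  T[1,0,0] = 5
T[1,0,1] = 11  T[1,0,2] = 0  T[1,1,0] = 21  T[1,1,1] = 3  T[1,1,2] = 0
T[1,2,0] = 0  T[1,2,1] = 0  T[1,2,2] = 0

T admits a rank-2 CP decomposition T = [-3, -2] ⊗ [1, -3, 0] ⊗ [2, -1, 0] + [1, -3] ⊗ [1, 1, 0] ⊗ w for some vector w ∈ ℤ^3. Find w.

Subtract the known terms from T to get the rank-1 residual R = [1, -3] ⊗ [1, 1, 0] ⊗ w, so R[i,j,k] = a[i]·b[j]·w[k]. Pick indices with nonzero a[0]·b[0] = (1)·(1) = 1. Only the fibre through (0,0,·) is needed: R[0,0,:] = T[0,0,:] − Σₗ aₗ[0]bₗ[0]cₗ = [-9, 0, 0] − (-3)·(1)·[2, -1, 0] = [-3, -3, 0]. Then w[k] = R[0,0,k] / 1 for each k, giving w = [-3, -3, 0] / 1 = [-3, -3, 0].

w = [-3, -3, 0]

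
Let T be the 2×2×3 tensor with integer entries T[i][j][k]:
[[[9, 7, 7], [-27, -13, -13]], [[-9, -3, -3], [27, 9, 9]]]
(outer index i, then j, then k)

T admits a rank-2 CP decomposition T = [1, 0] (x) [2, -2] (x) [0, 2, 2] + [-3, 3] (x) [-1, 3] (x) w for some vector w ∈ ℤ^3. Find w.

Subtract the known terms from T to get the rank-1 residual R = [-3, 3] (x) [-1, 3] (x) w, so R[i,j,k] = a[i]·b[j]·w[k]. Pick indices with nonzero a[0]·b[0] = (-3)·(-1) = 3. Only the fibre through (0,0,·) is needed: R[0,0,:] = T[0,0,:] − Σₗ aₗ[0]bₗ[0]cₗ = [9, 7, 7] − (1)·(2)·[0, 2, 2] = [9, 3, 3]. Then w[k] = R[0,0,k] / 3 for each k, giving w = [9, 3, 3] / 3 = [3, 1, 1].

w = [3, 1, 1]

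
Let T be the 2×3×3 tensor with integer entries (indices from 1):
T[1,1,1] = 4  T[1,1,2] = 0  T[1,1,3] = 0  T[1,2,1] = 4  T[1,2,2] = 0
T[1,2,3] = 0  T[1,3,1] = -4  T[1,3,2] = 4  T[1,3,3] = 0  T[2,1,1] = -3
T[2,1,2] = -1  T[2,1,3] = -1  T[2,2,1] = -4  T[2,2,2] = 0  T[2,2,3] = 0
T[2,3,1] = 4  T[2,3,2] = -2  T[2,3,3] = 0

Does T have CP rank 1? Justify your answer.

The mode-2 unfolding of T (rows indexed by j, columns by (i,k) = (1,1), (1,2), (1,3), (2,1), (2,2), (2,3)) is [[4, 0, 0, -3, -1, -1], [4, 0, 0, -4, 0, 0], [-4, 4, 0, 4, -2, 0]].
There the 3×3 minor on rows j ∈ {1, 2, 3}, columns (i,k) ∈ {(1,1), (1,2), (2,1)} is det [[4, 0, -3], [4, 0, -4], [-4, 4, 4]] = 16 ≠ 0, so this unfolding has rank ≥ 3; CP rank is at least every unfolding rank, so rank(T) ≥ 3.
In particular rank(T) ≥ 3 > 1, so T is not rank-1.

No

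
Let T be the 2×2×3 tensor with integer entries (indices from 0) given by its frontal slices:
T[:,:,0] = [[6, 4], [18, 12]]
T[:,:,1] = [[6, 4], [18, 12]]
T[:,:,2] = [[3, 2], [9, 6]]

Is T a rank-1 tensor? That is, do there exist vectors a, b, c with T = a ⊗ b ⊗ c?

Yes

If T = a ⊗ b ⊗ c then every fibre of T is a multiple of the corresponding factor, so read the factors off the fibres through the nonzero entry T[0,0,0] = 6.
The mode-1 fibre T[:,0,0] = [6, 18] gives a = [1, 3] (primitive direction); the mode-2 fibre T[0,:,0] = [6, 4] gives b = [3, 2]; then c[k] = T[0,0,k] / (a[0]·b[0]) = [6, 6, 3] / 3 = [2, 2, 1].
Expanding [1, 3] ⊗ [3, 2] ⊗ [2, 2, 1] reproduces all 12 entries of T, so T = [1, 3] ⊗ [3, 2] ⊗ [2, 2, 1] and rank(T) ≤ 1.
Equivalently every frontal slice T[:,:,k] is c[k] times the rank-1 matrix [1, 3] ⊗ [3, 2]. So T has rank 1 (it is nonzero).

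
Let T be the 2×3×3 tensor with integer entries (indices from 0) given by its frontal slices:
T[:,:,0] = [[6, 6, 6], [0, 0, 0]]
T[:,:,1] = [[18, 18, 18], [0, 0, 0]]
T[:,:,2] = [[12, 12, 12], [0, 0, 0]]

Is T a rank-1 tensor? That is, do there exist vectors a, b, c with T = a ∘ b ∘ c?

If T = a ∘ b ∘ c then every fibre of T is a multiple of the corresponding factor, so read the factors off the fibres through the nonzero entry T[0,0,0] = 6.
The mode-1 fibre T[:,0,0] = [6, 0] gives a = (1, 0) (primitive direction); the mode-2 fibre T[0,:,0] = [6, 6, 6] gives b = (1, 1, 1); then c[k] = T[0,0,k] / (a[0]·b[0]) = [6, 18, 12] / 1 = (6, 18, 12).
Expanding (1, 0) ∘ (1, 1, 1) ∘ (6, 18, 12) reproduces all 18 entries of T, so T = (1, 0) ∘ (1, 1, 1) ∘ (6, 18, 12) and rank(T) ≤ 1.
Equivalently every frontal slice T[:,:,k] is c[k] times the rank-1 matrix (1, 0) ∘ (1, 1, 1). So T has rank 1 (it is nonzero).

Yes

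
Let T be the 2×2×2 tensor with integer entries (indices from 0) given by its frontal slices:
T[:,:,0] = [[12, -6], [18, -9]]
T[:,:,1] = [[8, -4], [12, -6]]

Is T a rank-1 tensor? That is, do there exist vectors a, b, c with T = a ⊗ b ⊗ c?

If T = a ⊗ b ⊗ c then every fibre of T is a multiple of the corresponding factor, so read the factors off the fibres through the nonzero entry T[0,0,0] = 12.
The mode-1 fibre T[:,0,0] = [12, 18] gives a = [2, 3] (primitive direction); the mode-2 fibre T[0,:,0] = [12, -6] gives b = [2, -1]; then c[k] = T[0,0,k] / (a[0]·b[0]) = [12, 8] / 4 = [3, 2].
Expanding [2, 3] ⊗ [2, -1] ⊗ [3, 2] reproduces all 8 entries of T, so T = [2, 3] ⊗ [2, -1] ⊗ [3, 2] and rank(T) ≤ 1.
Equivalently every frontal slice T[:,:,k] is c[k] times the rank-1 matrix [2, 3] ⊗ [2, -1]. So T has rank 1 (it is nonzero).

Yes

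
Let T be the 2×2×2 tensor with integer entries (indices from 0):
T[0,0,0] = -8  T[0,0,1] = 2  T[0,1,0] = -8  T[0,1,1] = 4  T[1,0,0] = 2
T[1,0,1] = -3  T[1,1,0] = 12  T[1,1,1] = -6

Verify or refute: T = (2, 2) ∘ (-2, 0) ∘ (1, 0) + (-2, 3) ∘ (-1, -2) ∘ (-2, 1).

Reconstruct entrywise from the claimed factors. For example, T[0,1,1] = 4 and Σₗ aₗ[0]bₗ[1]cₗ[1] = (2)·(0)·(0) + (-2)·(-2)·(1) = 4; checking all 8 entries, every one matches. The claim holds.

Yes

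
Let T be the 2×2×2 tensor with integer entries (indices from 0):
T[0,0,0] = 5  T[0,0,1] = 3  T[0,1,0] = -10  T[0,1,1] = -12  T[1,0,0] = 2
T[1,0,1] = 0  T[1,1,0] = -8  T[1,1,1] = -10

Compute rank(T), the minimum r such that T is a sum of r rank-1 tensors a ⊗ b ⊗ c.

2

Lower bound: in the mode-1 unfolding of T (rows indexed by i, columns by (j,k)) the 2×2 minor on rows i ∈ {0, 1}, columns (j,k) ∈ {(0,0), (0,1)} is det [[5, 3], [2, 0]] = -6 ≠ 0, so that unfolding has rank ≥ 2 and hence rank(T) ≥ 2 (CP rank is at least every unfolding rank, though it can be larger).
Upper bound: with S_k = T[:,:,k], the two rank-1 terms a₁b₁ᵀ, a₂b₂ᵀ are the rank-1 members of the pencil x·S₀ + y·S₁.
det(x·S₀ + y·S₁) is −20·x² − 50·xy − 30·y² = (-10)·(2·x + 3·y)(x + y), vanishing at (x:y) = (3:-2) and (1:-1).
M₁ = 3·S₀ − 2·S₁ = [[9, -6], [6, -4]] = [3, 2][3, -2]ᵀ and M₂ = S₀ − S₁ = [[2, 2], [2, 2]] = 2·[1, 1][1, 1]ᵀ, so take a₁ = [3, 2], b₁ = [3, -2], a₂ = [1, 1], b₂ = [1, 1].
Each slice is an integer combination of E₁ = a₁b₁ᵀ and E₂ = a₂b₂ᵀ: S₀ = E₁ − 4·E₂, S₁ = E₁ − 6·E₂; reading off coefficients, c₁ = [1, 1] and c₂ = [-4, -6].
Hence T = [3, 2] ⊗ [3, -2] ⊗ [1, 1] + [1, 1] ⊗ [1, 1] ⊗ [-4, -6], so rank(T) ≤ 2.
These bounds meet, so rank(T) = 2.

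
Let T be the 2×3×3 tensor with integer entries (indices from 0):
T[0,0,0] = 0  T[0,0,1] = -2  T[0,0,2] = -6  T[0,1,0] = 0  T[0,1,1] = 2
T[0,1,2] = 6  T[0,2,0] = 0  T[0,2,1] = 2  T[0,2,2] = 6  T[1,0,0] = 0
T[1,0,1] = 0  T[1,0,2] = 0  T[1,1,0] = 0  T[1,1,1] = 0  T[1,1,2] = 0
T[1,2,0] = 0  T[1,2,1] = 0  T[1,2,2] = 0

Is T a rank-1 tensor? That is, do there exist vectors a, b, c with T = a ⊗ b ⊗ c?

Yes

If T = a ⊗ b ⊗ c then every fibre of T is a multiple of the corresponding factor, so read the factors off the fibres through the nonzero entry T[0,0,1] = -2.
The mode-1 fibre T[:,0,1] = [-2, 0] gives a = [1, 0] (primitive direction); the mode-2 fibre T[0,:,1] = [-2, 2, 2] gives b = [1, -1, -1]; then c[k] = T[0,0,k] / (a[0]·b[0]) = [0, -2, -6] / 1 = [0, -2, -6].
Expanding [1, 0] ⊗ [1, -1, -1] ⊗ [0, -2, -6] reproduces all 18 entries of T, so T = [1, 0] ⊗ [1, -1, -1] ⊗ [0, -2, -6] and rank(T) ≤ 1.
Equivalently every frontal slice T[:,:,k] is c[k] times the rank-1 matrix [1, 0] ⊗ [1, -1, -1]. So T has rank 1 (it is nonzero).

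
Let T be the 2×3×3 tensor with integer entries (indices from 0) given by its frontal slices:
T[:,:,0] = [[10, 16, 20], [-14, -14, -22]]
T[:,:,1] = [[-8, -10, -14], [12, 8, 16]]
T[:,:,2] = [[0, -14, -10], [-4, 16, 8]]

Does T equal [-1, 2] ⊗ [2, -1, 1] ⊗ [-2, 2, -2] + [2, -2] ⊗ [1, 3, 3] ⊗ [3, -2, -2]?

Yes

Reconstruct entrywise from the claimed factors. For example, T[0,1,1] = -10 and Σₗ aₗ[0]bₗ[1]cₗ[1] = (-1)·(-1)·(2) + (2)·(3)·(-2) = -10; checking all 18 entries, every one matches. The claim holds.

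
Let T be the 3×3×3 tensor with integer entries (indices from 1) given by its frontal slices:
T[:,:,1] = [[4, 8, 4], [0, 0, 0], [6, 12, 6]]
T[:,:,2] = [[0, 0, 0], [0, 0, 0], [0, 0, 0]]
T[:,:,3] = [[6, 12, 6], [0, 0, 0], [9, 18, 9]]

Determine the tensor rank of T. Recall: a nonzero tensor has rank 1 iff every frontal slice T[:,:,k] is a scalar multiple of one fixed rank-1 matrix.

1

Lower bound: T ≠ 0 (e.g. T[1,1,1] = 4), so rank(T) ≥ 1.
Upper bound: if T = a ⊗ b ⊗ c then every fibre of T is a multiple of the corresponding factor, so read the factors off the fibres through the nonzero entry T[1,1,1] = 4.
The mode-1 fibre T[:,1,1] = [4, 0, 6] gives a = [2, 0, 3] (primitive direction); the mode-2 fibre T[1,:,1] = [4, 8, 4] gives b = [1, 2, 1]; then c[k] = T[1,1,k] / (a[1]·b[1]) = [4, 0, 6] / 2 = [2, 0, 3].
Expanding [2, 0, 3] ⊗ [1, 2, 1] ⊗ [2, 0, 3] reproduces all 27 entries of T, so T = [2, 0, 3] ⊗ [1, 2, 1] ⊗ [2, 0, 3] and rank(T) ≤ 1.
These bounds meet, so rank(T) = 1.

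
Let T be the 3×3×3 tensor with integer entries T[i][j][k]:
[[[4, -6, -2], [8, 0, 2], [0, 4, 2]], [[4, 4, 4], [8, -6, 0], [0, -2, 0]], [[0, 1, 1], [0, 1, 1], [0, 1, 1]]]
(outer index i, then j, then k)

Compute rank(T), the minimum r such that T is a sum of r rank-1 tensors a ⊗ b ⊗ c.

Lower bound: the mode-2 unfolding of T (rows indexed by j, columns by (i,k) = (0,0), (0,1), (0,2), (1,0), (1,1), (1,2), (2,0), (2,1), (2,2)) is [[4, -6, -2, 4, 4, 4, 0, 1, 1], [8, 0, 2, 8, -6, 0, 0, 1, 1], [0, 4, 2, 0, -2, 0, 0, 1, 1]].
There the 3×3 minor on rows j ∈ {0, 1, 2}, columns (i,k) ∈ {(0,0), (0,1), (1,1)} is det [[4, -6, 4], [8, 0, -6], [0, 4, -2]] = 128 ≠ 0, so this unfolding has rank ≥ 3; CP rank is at least every unfolding rank, so rank(T) ≥ 3. (Unfolding ranks only ever bound the CP rank from below — rank(T) can be strictly larger than all of them — so the matching upper bound has to come from an explicit 3-term decomposition.)
Upper bound: T is a sum of 3 rank-1 terms, T = [0, 2, 1] ⊗ [1, 1, 1] ⊗ [0, 1, 1] + [1, -1, 0] ⊗ [1, -1, -1] ⊗ [0, -4, -2] + [1, 1, 0] ⊗ [1, 2, 0] ⊗ [4, -2, 0] (written with every a and b primitive with positive leading entry and the scale carried by c; CP decompositions are not unique, and this one is verified by expanding entrywise), so rank(T) ≤ 3.
These bounds meet, so rank(T) = 3.
Check entry T[2,1,1] = 1: (1)·(1)·(1) + (0)·(-1)·(-4) + (0)·(2)·(-2) = 1.

3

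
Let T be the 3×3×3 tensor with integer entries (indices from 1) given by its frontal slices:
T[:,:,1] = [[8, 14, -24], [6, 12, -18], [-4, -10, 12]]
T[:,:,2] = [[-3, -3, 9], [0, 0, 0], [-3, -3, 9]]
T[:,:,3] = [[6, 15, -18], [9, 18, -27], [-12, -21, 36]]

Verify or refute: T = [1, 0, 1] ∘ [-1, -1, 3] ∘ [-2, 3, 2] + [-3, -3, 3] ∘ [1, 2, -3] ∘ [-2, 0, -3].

Reconstruct entry (1,1,3) from the claimed factors: Σₗ aₗ[1]bₗ[1]cₗ[3] = (1)·(-1)·(2) + (-3)·(1)·(-3) = 7, but T[1,1,3] = 6. The claim is false.

No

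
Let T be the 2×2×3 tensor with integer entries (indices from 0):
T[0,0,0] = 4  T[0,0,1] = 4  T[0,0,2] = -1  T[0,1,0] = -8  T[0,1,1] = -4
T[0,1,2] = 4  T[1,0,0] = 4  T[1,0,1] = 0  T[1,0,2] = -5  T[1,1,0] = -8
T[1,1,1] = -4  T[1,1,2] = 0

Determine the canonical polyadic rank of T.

Lower bound: the mode-3 unfolding of T (rows indexed by k, columns by (i,j) = (0,0), (0,1), (1,0), (1,1)) is [[4, -8, 4, -8], [4, -4, 0, -4], [-1, 4, -5, 0]].
There the 3×3 minor on rows k ∈ {0, 1, 2}, columns (i,j) ∈ {(0,0), (0,1), (1,0)} is det [[4, -8, 4], [4, -4, 0], [-1, 4, -5]] = -32 ≠ 0, so this unfolding has rank ≥ 3; CP rank is at least every unfolding rank, so rank(T) ≥ 3. (This is only a lower bound: in general the CP rank may exceed every unfolding rank, so we still need to exhibit 3 rank-1 terms summing to T.)
Upper bound: T is a sum of 3 rank-1 terms, T = [0, 1] ∘ [1, 2] ∘ [0, 0, -2] + [1, -1] ∘ [1, 0] ∘ [0, 2, 1] + [1, 1] ∘ [1, -2] ∘ [4, 2, -2] (written with every a and b primitive with positive leading entry and the scale carried by c; CP decompositions are not unique, and this one is verified by expanding entrywise), so rank(T) ≤ 3.
These bounds meet, so rank(T) = 3.

3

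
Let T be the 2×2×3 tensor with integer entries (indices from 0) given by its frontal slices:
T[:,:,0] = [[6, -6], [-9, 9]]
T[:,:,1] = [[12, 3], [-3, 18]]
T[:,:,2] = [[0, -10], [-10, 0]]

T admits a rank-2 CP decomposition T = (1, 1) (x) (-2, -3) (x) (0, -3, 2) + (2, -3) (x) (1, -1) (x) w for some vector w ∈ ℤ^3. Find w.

Subtract the known terms from T to get the rank-1 residual R = (2, -3) (x) (1, -1) (x) w, so R[i,j,k] = a[i]·b[j]·w[k]. Pick indices with nonzero a[0]·b[0] = (2)·(1) = 2. Only the fibre through (0,0,·) is needed: R[0,0,:] = T[0,0,:] − Σₗ aₗ[0]bₗ[0]cₗ = [6, 12, 0] − (1)·(-2)·(0, -3, 2) = [6, 6, 4]. Then w[k] = R[0,0,k] / 2 for each k, giving w = [6, 6, 4] / 2 = (3, 3, 2).

w = (3, 3, 2)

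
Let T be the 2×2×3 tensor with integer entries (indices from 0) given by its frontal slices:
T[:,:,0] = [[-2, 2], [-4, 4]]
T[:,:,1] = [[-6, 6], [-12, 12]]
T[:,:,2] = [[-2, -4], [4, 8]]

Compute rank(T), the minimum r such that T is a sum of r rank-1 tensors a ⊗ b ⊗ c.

Lower bound: in the mode-1 unfolding of T (rows indexed by i, columns by (j,k)) the 2×2 minor on rows i ∈ {0, 1}, columns (j,k) ∈ {(0,0), (0,2)} is det [[-2, -2], [-4, 4]] = -16 ≠ 0, so that unfolding has rank ≥ 2 and hence rank(T) ≥ 2 (CP rank is at least every unfolding rank, though it can be larger).
Upper bound: with S_k = T[:,:,k], the two rank-1 terms a₁b₁ᵀ, a₂b₂ᵀ are the rank-1 members of the pencil x·S₀ + y·S₂.
det(x·S₀ + y·S₂) is −48·xy = (-48)·(y)(x), vanishing at (x:y) = (1:0) and (0:1).
M₁ = S₀ = [[-2, 2], [-4, 4]] = (-2)·(1, 2)(1, -1)ᵀ and M₂ = S₂ = [[-2, -4], [4, 8]] = (-2)·(1, -2)(1, 2)ᵀ, so take a₁ = (1, 2), b₁ = (1, -1), a₂ = (1, -2), b₂ = (1, 2).
Each slice is an integer combination of E₁ = a₁b₁ᵀ and E₂ = a₂b₂ᵀ: S₀ = −2·E₁, S₁ = −6·E₁, S₂ = −2·E₂; reading off coefficients, c₁ = (-2, -6, 0) and c₂ = (0, 0, -2).
Hence T = (1, 2) ⊗ (1, -1) ⊗ (-2, -6, 0) + (1, -2) ⊗ (1, 2) ⊗ (0, 0, -2), so rank(T) ≤ 2.
These bounds meet, so rank(T) = 2.

2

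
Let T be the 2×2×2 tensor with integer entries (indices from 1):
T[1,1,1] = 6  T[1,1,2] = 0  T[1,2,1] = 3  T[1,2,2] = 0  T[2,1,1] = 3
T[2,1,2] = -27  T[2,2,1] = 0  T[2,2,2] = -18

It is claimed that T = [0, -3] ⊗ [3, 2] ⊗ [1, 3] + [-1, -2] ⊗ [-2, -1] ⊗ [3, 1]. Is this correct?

No

Reconstruct entry (1,1,2) from the claimed factors: Σₗ aₗ[1]bₗ[1]cₗ[2] = (0)·(3)·(3) + (-1)·(-2)·(1) = 2, but T[1,1,2] = 0. The claim is false.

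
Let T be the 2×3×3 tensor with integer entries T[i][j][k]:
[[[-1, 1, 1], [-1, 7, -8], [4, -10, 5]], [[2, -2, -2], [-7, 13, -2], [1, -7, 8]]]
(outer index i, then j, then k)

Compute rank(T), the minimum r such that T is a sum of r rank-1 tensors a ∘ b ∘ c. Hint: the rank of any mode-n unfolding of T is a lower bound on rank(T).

Lower bound: in the mode-3 unfolding of T (rows indexed by k, columns by (i,j)) the 2×2 minor on rows k ∈ {0, 1}, columns (i,j) ∈ {(0,0), (0,1)} is det [[-1, -1], [1, 7]] = -6 ≠ 0, so that unfolding has rank ≥ 2 and hence rank(T) ≥ 2 (CP rank is at least every unfolding rank, though it can be larger).
Upper bound: with S_k = T[:,:,k], the two rank-1 terms a₁b₁ᵀ, a₂b₂ᵀ are the rank-1 members of the pencil x·S₀ + y·S₁.
The 2×2 minor of x·S₀ + y·S₁ on rows {0,1}, columns {0,1} is 9·x² − 36·xy + 27·y² = 9·(x − 3·y)(x − y), vanishing at (x:y) = (3:1) and (1:1).
M₁ = 3·S₀ + S₁ = [[-2, 4, 2], [4, -8, -4]] = (-2)·[1, -2][1, -2, -1]ᵀ and M₂ = S₀ + S₁ = [[0, 6, -6], [0, 6, -6]] = 6·[1, 1][0, 1, -1]ᵀ, so take a₁ = [1, -2], b₁ = [1, -2, -1], a₂ = [1, 1], b₂ = [0, 1, -1].
Each slice is an integer combination of E₁ = a₁b₁ᵀ and E₂ = a₂b₂ᵀ: S₀ = −E₁ − 3·E₂, S₁ = E₁ + 9·E₂, S₂ = E₁ − 6·E₂; reading off coefficients, c₁ = [-1, 1, 1] and c₂ = [-3, 9, -6].
Hence T = [1, -2] ∘ [1, -2, -1] ∘ [-1, 1, 1] + [1, 1] ∘ [0, 1, -1] ∘ [-3, 9, -6], so rank(T) ≤ 2.
These bounds meet, so rank(T) = 2.

2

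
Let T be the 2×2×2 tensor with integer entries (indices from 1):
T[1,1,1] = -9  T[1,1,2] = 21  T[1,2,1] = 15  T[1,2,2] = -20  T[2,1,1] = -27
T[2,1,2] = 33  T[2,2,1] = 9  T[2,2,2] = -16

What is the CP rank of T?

2

Lower bound: the mode-1 unfolding of T (rows indexed by i, columns by (j,k) = (1,1), (1,2), (2,1), (2,2)) is [[-9, 21, 15, -20], [-27, 33, 9, -16]].
There the 2×2 minor on rows i ∈ {1, 2}, columns (j,k) ∈ {(1,1), (1,2)} is det [[-9, 21], [-27, 33]] = 270 ≠ 0, so this unfolding has rank ≥ 2; CP rank is at least every unfolding rank, so rank(T) ≥ 2. (Flattening ranks never certify an upper bound on CP rank; for that we must actually write T with 2 rank-1 terms.)
Upper bound — finding two terms. Write S_k = T[:,:,k] for the frontal slices: S₁ = [[-9, 15], [-27, 9]], S₂ = [[21, -20], [33, -16]].
If T = a₁ (x) b₁ (x) c₁ + a₂ (x) b₂ (x) c₂ then each S_k = c₁[k]·a₁b₁ᵀ + c₂[k]·a₂b₂ᵀ. S₁ and S₂ are linearly independent, so a₁b₁ᵀ and a₂b₂ᵀ must span the same plane of matrices: they are the rank-1 matrices of the form x·S₁ + y·S₂.
det(x·S₁ + y·S₂) is 324·x² − 702·xy + 324·y² = 54·(2·x − 3·y)(3·x − 2·y), vanishing at (x:y) = (3:2) and (2:3).
M₁ = 3·S₁ + 2·S₂ = [[15, 5], [-15, -5]] = 5·[1, -1][3, 1]ᵀ and M₂ = 2·S₁ + 3·S₂ = [[45, -30], [45, -30]] = 15·[1, 1][3, -2]ᵀ, so take a₁ = [1, -1], b₁ = [3, 1], a₂ = [1, 1], b₂ = [3, -2].
Each slice is an integer combination of E₁ = a₁b₁ᵀ and E₂ = a₂b₂ᵀ: S₁ = 3·E₁ − 6·E₂, S₂ = −2·E₁ + 9·E₂; reading off coefficients, c₁ = [3, -2] and c₂ = [-6, 9].
Hence T = [1, -1] (x) [3, 1] (x) [3, -2] + [1, 1] (x) [3, -2] (x) [-6, 9], so rank(T) ≤ 2.
These bounds meet, so rank(T) = 2.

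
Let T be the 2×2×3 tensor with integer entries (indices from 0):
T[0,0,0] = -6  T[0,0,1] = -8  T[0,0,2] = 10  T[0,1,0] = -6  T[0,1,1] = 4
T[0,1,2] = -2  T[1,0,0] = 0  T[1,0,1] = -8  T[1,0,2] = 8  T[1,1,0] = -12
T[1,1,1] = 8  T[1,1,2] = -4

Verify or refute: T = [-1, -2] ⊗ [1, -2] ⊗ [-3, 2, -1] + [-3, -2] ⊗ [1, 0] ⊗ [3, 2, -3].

Reconstruct entrywise from the claimed factors. For example, T[0,1,0] = -6 and Σₗ aₗ[0]bₗ[1]cₗ[0] = (-1)·(-2)·(-3) + (-3)·(0)·(3) = -6; checking all 12 entries, every one matches. The claim holds.

Yes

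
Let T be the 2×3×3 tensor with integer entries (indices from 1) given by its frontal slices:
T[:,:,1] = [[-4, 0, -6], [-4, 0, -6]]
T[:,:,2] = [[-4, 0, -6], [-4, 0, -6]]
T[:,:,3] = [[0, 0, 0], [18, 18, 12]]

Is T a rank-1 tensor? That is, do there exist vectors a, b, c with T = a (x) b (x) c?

The mode-1 unfolding of T (rows indexed by i, columns by (j,k) = (1,1), (1,2), (1,3), (2,1), (2,2), (2,3), (3,1), (3,2), (3,3)) is [[-4, -4, 0, 0, 0, 0, -6, -6, 0], [-4, -4, 18, 0, 0, 18, -6, -6, 12]].
There the 2×2 minor on rows i ∈ {1, 2}, columns (j,k) ∈ {(1,1), (1,3)} is det [[-4, 0], [-4, 18]] = -72 ≠ 0, so this unfolding has rank ≥ 2; CP rank is at least every unfolding rank, so rank(T) ≥ 2.
In particular rank(T) ≥ 2 > 1, so T is not rank-1.

No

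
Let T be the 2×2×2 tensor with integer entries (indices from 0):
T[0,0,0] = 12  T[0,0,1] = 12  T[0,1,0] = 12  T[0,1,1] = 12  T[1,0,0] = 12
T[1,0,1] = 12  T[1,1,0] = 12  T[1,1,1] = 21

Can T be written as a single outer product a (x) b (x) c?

The mode-3 unfolding of T (rows indexed by k, columns by (i,j) = (0,0), (0,1), (1,0), (1,1)) is [[12, 12, 12, 12], [12, 12, 12, 21]].
There the 2×2 minor on rows k ∈ {0, 1}, columns (i,j) ∈ {(0,0), (1,1)} is det [[12, 12], [12, 21]] = 108 ≠ 0, so this unfolding has rank ≥ 2; CP rank is at least every unfolding rank, so rank(T) ≥ 2.
In particular rank(T) ≥ 2 > 1, so T is not rank-1.

No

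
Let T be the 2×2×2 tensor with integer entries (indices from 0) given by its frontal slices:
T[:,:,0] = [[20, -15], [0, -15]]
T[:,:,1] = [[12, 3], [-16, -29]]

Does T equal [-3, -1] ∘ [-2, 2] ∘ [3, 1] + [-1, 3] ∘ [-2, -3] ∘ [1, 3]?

Reconstruct entrywise from the claimed factors. For example, T[1,1,1] = -29 and Σₗ aₗ[1]bₗ[1]cₗ[1] = (-1)·(2)·(1) + (3)·(-3)·(3) = -29; checking all 8 entries, every one matches. The claim holds.

Yes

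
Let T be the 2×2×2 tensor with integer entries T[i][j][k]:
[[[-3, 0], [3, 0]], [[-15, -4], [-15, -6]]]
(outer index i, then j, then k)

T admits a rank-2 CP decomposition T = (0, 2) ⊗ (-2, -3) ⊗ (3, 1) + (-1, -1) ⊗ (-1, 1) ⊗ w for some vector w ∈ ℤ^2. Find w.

Subtract the known terms from T to get the rank-1 residual R = (-1, -1) ⊗ (-1, 1) ⊗ w, so R[i,j,k] = a[i]·b[j]·w[k]. Pick indices with nonzero a[0]·b[0] = (-1)·(-1) = 1. Only the fibre through (0,0,·) is needed: R[0,0,:] = T[0,0,:] − Σₗ aₗ[0]bₗ[0]cₗ = [-3, 0] − (0)·(-2)·(3, 1) = [-3, 0]. Then w[k] = R[0,0,k] / 1 for each k, giving w = [-3, 0] / 1 = (-3, 0).

w = (-3, 0)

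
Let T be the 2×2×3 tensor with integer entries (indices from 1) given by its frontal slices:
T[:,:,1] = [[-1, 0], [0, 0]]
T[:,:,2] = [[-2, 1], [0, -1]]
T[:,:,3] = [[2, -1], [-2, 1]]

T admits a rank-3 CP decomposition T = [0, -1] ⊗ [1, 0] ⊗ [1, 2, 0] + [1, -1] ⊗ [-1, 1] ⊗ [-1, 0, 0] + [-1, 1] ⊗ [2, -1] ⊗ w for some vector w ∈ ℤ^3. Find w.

w = [1, 1, -1]

Subtract the known terms from T to get the rank-1 residual R = [-1, 1] ⊗ [2, -1] ⊗ w, so R[i,j,k] = a[i]·b[j]·w[k]. Pick indices with nonzero a[1]·b[1] = (-1)·(2) = -2. Only the fibre through (1,1,·) is needed: R[1,1,:] = T[1,1,:] − Σₗ aₗ[1]bₗ[1]cₗ = [-1, -2, 2] − (0)·(1)·[1, 2, 0] − (1)·(-1)·[-1, 0, 0] = [-2, -2, 2]. Then w[k] = R[1,1,k] / -2 for each k, giving w = [-2, -2, 2] / -2 = [1, 1, -1].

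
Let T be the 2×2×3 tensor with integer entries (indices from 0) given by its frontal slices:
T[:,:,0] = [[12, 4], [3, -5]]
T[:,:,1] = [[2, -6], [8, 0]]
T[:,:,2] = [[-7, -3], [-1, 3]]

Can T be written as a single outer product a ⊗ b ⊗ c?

No

The mode-3 unfolding of T (rows indexed by k, columns by (i,j) = (0,0), (0,1), (1,0), (1,1)) is [[12, 4, 3, -5], [2, -6, 8, 0], [-7, -3, -1, 3]].
There the 2×2 minor on rows k ∈ {0, 1}, columns (i,j) ∈ {(0,0), (0,1)} is det [[12, 4], [2, -6]] = -80 ≠ 0, so this unfolding has rank ≥ 2; CP rank is at least every unfolding rank, so rank(T) ≥ 2.
In particular rank(T) ≥ 2 > 1, so T is not rank-1.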